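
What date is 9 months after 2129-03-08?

Adding 9 months from March 8, 2129.
month 3 + 9 = 12 → December 2129.
Day 8 is valid in December, giving December 8, 2129.

December 8, 2129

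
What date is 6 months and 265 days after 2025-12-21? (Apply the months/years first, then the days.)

March 13, 2027

Adding 6 months and 265 days from December 21, 2025: first the month/year part, then the days.
month 12 + 6 = 18, which is month 6 of year 2026 → June 2026.
Day 21 is valid in June, giving June 21, 2026.
Now add 265 days from June 21, 2026.
June has 30 days, so 30 − 21 = 9 days remain after June 21, 2026; 265 − 9 = 256 left.
July 2026 has 31 days: 256 − 31 = 225 left.
August 2026 has 31 days: 225 − 31 = 194 left.
September 2026 has 30 days: 194 − 30 = 164 left.
October 2026 has 31 days: 164 − 31 = 133 left.
November 2026 has 30 days: 133 − 30 = 103 left.
December 2026 has 31 days: 103 − 31 = 72 left.
January 2027 has 31 days: 72 − 31 = 41 left.
February 2027 has 28 days (2027 is not a leap year): 41 − 28 = 13 left.
13 days into March 2027 → March 13, 2027.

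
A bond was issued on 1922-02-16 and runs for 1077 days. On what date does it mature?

January 28, 1925

Advancing 1077 days from February 16, 1922.
February has 28 days, so 28 − 16 = 12 days remain after February 16, 1922; 1077 − 12 = 1065 left.
March 1922 has 31 days: 1065 − 31 = 1034 left.
April 1922 has 30 days: 1034 − 30 = 1004 left.
May 1922 has 31 days: 1004 − 31 = 973 left.
June 1922 has 30 days: 973 − 30 = 943 left.
July 1922 has 31 days: 943 − 31 = 912 left.
August 1922 has 31 days: 912 − 31 = 881 left.
September 1922 has 30 days: 881 − 30 = 851 left.
October 1922 has 31 days: 851 − 31 = 820 left.
November 1922 has 30 days: 820 − 30 = 790 left.
December 1922 has 31 days: 790 − 31 = 759 left.
January 1923 has 31 days: 759 − 31 = 728 left.
February 1923 has 28 days (1923 is not a leap year): 728 − 28 = 700 left.
March 1923 has 31 days: 700 − 31 = 669 left.
April 1923 has 30 days: 669 − 30 = 639 left.
May 1923 has 31 days: 639 − 31 = 608 left.
June 1923 has 30 days: 608 − 30 = 578 left.
July 1923 has 31 days: 578 − 31 = 547 left.
August 1923 has 31 days: 547 − 31 = 516 left.
September 1923 has 30 days: 516 − 30 = 486 left.
October 1923 has 31 days: 486 − 31 = 455 left.
November 1923 has 30 days: 455 − 30 = 425 left.
December 1923 has 31 days: 425 − 31 = 394 left.
January 1924 has 31 days: 394 − 31 = 363 left.
February 1924 has 29 days (1924 is a leap year): 363 − 29 = 334 left.
March 1924 has 31 days: 334 − 31 = 303 left.
April 1924 has 30 days: 303 − 30 = 273 left.
May 1924 has 31 days: 273 − 31 = 242 left.
June 1924 has 30 days: 242 − 30 = 212 left.
July 1924 has 31 days: 212 − 31 = 181 left.
August 1924 has 31 days: 181 − 31 = 150 left.
September 1924 has 30 days: 150 − 30 = 120 left.
October 1924 has 31 days: 120 − 31 = 89 left.
November 1924 has 30 days: 89 − 30 = 59 left.
December 1924 has 31 days: 59 − 31 = 28 left.
28 days into January 1925 → January 28, 1925.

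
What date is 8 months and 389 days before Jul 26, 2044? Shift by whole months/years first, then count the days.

November 2, 2042

Subtracting 8 months and 389 days from July 26, 2044: first the month/year part, then the days.
month 7 − 8 = -1, which is month 11 of year 2043 → November 2043.
Day 26 is valid in November, giving November 26, 2043.
Now subtract 389 days from November 26, 2043.
Going back 26 days from November 26, 2043 reaches the end of the previous month; 389 − 26 = 363 left.
October 2043 has 31 days: 363 − 31 = 332 left.
September 2043 has 30 days: 332 − 30 = 302 left.
August 2043 has 31 days: 302 − 31 = 271 left.
July 2043 has 31 days: 271 − 31 = 240 left.
June 2043 has 30 days: 240 − 30 = 210 left.
May 2043 has 31 days: 210 − 31 = 179 left.
April 2043 has 30 days: 179 − 30 = 149 left.
March 2043 has 31 days: 149 − 31 = 118 left.
February 2043 has 28 days (2043 is not a leap year): 118 − 28 = 90 left.
January 2043 has 31 days: 90 − 31 = 59 left.
December 2042 has 31 days: 59 − 31 = 28 left.
November 2042 has 30 days; 30 − 28 = 2 → November 2, 2042.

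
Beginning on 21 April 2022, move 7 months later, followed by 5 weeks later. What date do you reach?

December 26, 2022

Adding 7 months from April 21, 2022:
month 4 + 7 = 11 → November 2022.
Day 21 is valid in November, giving November 21, 2022.
Counting forward 5 weeks (= 35 days) from November 21, 2022:
November has 30 days, so 30 − 21 = 9 days remain after November 21, 2022; 35 − 9 = 26 left.
26 days into December 2022 → December 26, 2022.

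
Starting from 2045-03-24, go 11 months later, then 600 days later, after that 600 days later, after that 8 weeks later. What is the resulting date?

August 3, 2049

Adding 11 months from March 24, 2045:
month 3 + 11 = 14, which is month 2 of year 2046 → February 2046.
Day 24 is valid in February, giving February 24, 2046.
Counting forward 600 days from February 24, 2046:
February has 28 days, so 28 − 24 = 4 days remain after February 24, 2046; 600 − 4 = 596 left.
March 2046 has 31 days: 596 − 31 = 565 left.
April 2046 has 30 days: 565 − 30 = 535 left.
May 2046 has 31 days: 535 − 31 = 504 left.
June 2046 has 30 days: 504 − 30 = 474 left.
July 2046 has 31 days: 474 − 31 = 443 left.
August 2046 has 31 days: 443 − 31 = 412 left.
September 2046 has 30 days: 412 − 30 = 382 left.
October 2046 has 31 days: 382 − 31 = 351 left.
November 2046 has 30 days: 351 − 30 = 321 left.
December 2046 has 31 days: 321 − 31 = 290 left.
January 2047 has 31 days: 290 − 31 = 259 left.
February 2047 has 28 days (2047 is not a leap year): 259 − 28 = 231 left.
March 2047 has 31 days: 231 − 31 = 200 left.
April 2047 has 30 days: 200 − 30 = 170 left.
May 2047 has 31 days: 170 − 31 = 139 left.
June 2047 has 30 days: 139 − 30 = 109 left.
July 2047 has 31 days: 109 − 31 = 78 left.
August 2047 has 31 days: 78 − 31 = 47 left.
September 2047 has 30 days: 47 − 30 = 17 left.
17 days into October 2047 → October 17, 2047.
Adding 600 days from October 17, 2047:
October has 31 days, so 31 − 17 = 14 days remain after October 17, 2047; 600 − 14 = 586 left.
November 2047 has 30 days: 586 − 30 = 556 left.
December 2047 has 31 days: 556 − 31 = 525 left.
January 2048 has 31 days: 525 − 31 = 494 left.
February 2048 has 29 days (2048 is a leap year): 494 − 29 = 465 left.
March 2048 has 31 days: 465 − 31 = 434 left.
April 2048 has 30 days: 434 − 30 = 404 left.
May 2048 has 31 days: 404 − 31 = 373 left.
June 2048 has 30 days: 373 − 30 = 343 left.
July 2048 has 31 days: 343 − 31 = 312 left.
August 2048 has 31 days: 312 − 31 = 281 left.
September 2048 has 30 days: 281 − 30 = 251 left.
October 2048 has 31 days: 251 − 31 = 220 left.
November 2048 has 30 days: 220 − 30 = 190 left.
December 2048 has 31 days: 190 − 31 = 159 left.
January 2049 has 31 days: 159 − 31 = 128 left.
February 2049 has 28 days (2049 is not a leap year): 128 − 28 = 100 left.
March 2049 has 31 days: 100 − 31 = 69 left.
April 2049 has 30 days: 69 − 30 = 39 left.
May 2049 has 31 days: 39 − 31 = 8 left.
8 days into June 2049 → June 8, 2049.
Counting forward 8 weeks (= 56 days) from June 8, 2049:
June has 30 days, so 30 − 8 = 22 days remain after June 8, 2049; 56 − 22 = 34 left.
July 2049 has 31 days: 34 − 31 = 3 left.
3 days into August 2049 → August 3, 2049.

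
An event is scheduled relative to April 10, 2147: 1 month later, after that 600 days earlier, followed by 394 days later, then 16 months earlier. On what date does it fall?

Adding 1 month from April 10, 2147:
month 4 + 1 = 5 → May 2147.
Day 10 is valid in May, giving May 10, 2147.
Subtracting 600 days from May 10, 2147:
Going back 10 days from May 10, 2147 reaches the end of the previous month; 600 − 10 = 590 left.
April 2147 has 30 days: 590 − 30 = 560 left.
March 2147 has 31 days: 560 − 31 = 529 left.
February 2147 has 28 days (2147 is not a leap year): 529 − 28 = 501 left.
January 2147 has 31 days: 501 − 31 = 470 left.
December 2146 has 31 days: 470 − 31 = 439 left.
November 2146 has 30 days: 439 − 30 = 409 left.
October 2146 has 31 days: 409 − 31 = 378 left.
September 2146 has 30 days: 378 − 30 = 348 left.
August 2146 has 31 days: 348 − 31 = 317 left.
July 2146 has 31 days: 317 − 31 = 286 left.
June 2146 has 30 days: 286 − 30 = 256 left.
May 2146 has 31 days: 256 − 31 = 225 left.
April 2146 has 30 days: 225 − 30 = 195 left.
March 2146 has 31 days: 195 − 31 = 164 left.
February 2146 has 28 days (2146 is not a leap year): 164 − 28 = 136 left.
January 2146 has 31 days: 136 − 31 = 105 left.
December 2145 has 31 days: 105 − 31 = 74 left.
November 2145 has 30 days: 74 − 30 = 44 left.
October 2145 has 31 days: 44 − 31 = 13 left.
September 2145 has 30 days; 30 − 13 = 17 → September 17, 2145.
Advancing 394 days from September 17, 2145:
September has 30 days, so 30 − 17 = 13 days remain after September 17, 2145; 394 − 13 = 381 left.
October 2145 has 31 days: 381 − 31 = 350 left.
November 2145 has 30 days: 350 − 30 = 320 left.
December 2145 has 31 days: 320 − 31 = 289 left.
January 2146 has 31 days: 289 − 31 = 258 left.
February 2146 has 28 days (2146 is not a leap year): 258 − 28 = 230 left.
March 2146 has 31 days: 230 − 31 = 199 left.
April 2146 has 30 days: 199 − 30 = 169 left.
May 2146 has 31 days: 169 − 31 = 138 left.
June 2146 has 30 days: 138 − 30 = 108 left.
July 2146 has 31 days: 108 − 31 = 77 left.
August 2146 has 31 days: 77 − 31 = 46 left.
September 2146 has 30 days: 46 − 30 = 16 left.
16 days into October 2146 → October 16, 2146.
Going back 16 months from October 16, 2146:
month 10 − 16 = -6, which is month 6 of year 2145 → June 2145.
Day 16 is valid in June, giving June 16, 2145.

June 16, 2145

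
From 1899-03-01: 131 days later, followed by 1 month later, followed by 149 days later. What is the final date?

January 6, 1900

Counting forward 131 days from March 1, 1899:
March has 31 days, so 31 − 1 = 30 days remain after March 1, 1899; 131 − 30 = 101 left.
April 1899 has 30 days: 101 − 30 = 71 left.
May 1899 has 31 days: 71 − 31 = 40 left.
June 1899 has 30 days: 40 − 30 = 10 left.
10 days into July 1899 → July 10, 1899.
Advancing 1 month from July 10, 1899:
month 7 + 1 = 8 → August 1899.
Day 10 is valid in August, giving August 10, 1899.
Advancing 149 days from August 10, 1899:
August has 31 days, so 31 − 10 = 21 days remain after August 10, 1899; 149 − 21 = 128 left.
September 1899 has 30 days: 128 − 30 = 98 left.
October 1899 has 31 days: 98 − 31 = 67 left.
November 1899 has 30 days: 67 − 30 = 37 left.
December 1899 has 31 days: 37 − 31 = 6 left.
6 days into January 1900 → January 6, 1900.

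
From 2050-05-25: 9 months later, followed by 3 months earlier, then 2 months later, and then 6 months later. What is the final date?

Advancing 9 months from May 25, 2050:
month 5 + 9 = 14, which is month 2 of year 2051 → February 2051.
Day 25 is valid in February, giving February 25, 2051.
Going back 3 months from February 25, 2051:
month 2 − 3 = -1, which is month 11 of year 2050 → November 2050.
Day 25 is valid in November, giving November 25, 2050.
Adding 2 months from November 25, 2050:
month 11 + 2 = 13, which is month 1 of year 2051 → January 2051.
Day 25 is valid in January, giving January 25, 2051.
Counting forward 6 months from January 25, 2051:
month 1 + 6 = 7 → July 2051.
Day 25 is valid in July, giving July 25, 2051.

July 25, 2051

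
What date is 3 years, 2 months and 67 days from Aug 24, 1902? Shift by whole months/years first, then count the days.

Counting forward 3 years, 2 months and 67 days from August 24, 1902: first the month/year part, then the days.
+3 years → 1905; month 8 + 2 = 10 → October 1905.
Day 24 is valid in October, giving October 24, 1905.
Now add 67 days from October 24, 1905.
October has 31 days, so 31 − 24 = 7 days remain after October 24, 1905; 67 − 7 = 60 left.
November 1905 has 30 days: 60 − 30 = 30 left.
30 days into December 1905 → December 30, 1905.

December 30, 1905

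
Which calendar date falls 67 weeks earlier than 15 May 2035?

Going back 67 weeks = 469 days from May 15, 2035.
Going back 15 days from May 15, 2035 reaches the end of the previous month; 469 − 15 = 454 left.
April 2035 has 30 days: 454 − 30 = 424 left.
March 2035 has 31 days: 424 − 31 = 393 left.
February 2035 has 28 days (2035 is not a leap year): 393 − 28 = 365 left.
January 2035 has 31 days: 365 − 31 = 334 left.
December 2034 has 31 days: 334 − 31 = 303 left.
November 2034 has 30 days: 303 − 30 = 273 left.
October 2034 has 31 days: 273 − 31 = 242 left.
September 2034 has 30 days: 242 − 30 = 212 left.
August 2034 has 31 days: 212 − 31 = 181 left.
July 2034 has 31 days: 181 − 31 = 150 left.
June 2034 has 30 days: 150 − 30 = 120 left.
May 2034 has 31 days: 120 − 31 = 89 left.
April 2034 has 30 days: 89 − 30 = 59 left.
March 2034 has 31 days: 59 − 31 = 28 left.
February 2034 has 28 days (2034 is not a leap year): 28 − 28 = 0 left.
January 2034 has 31 days; 31 − 0 = 31 → January 31, 2034.

January 31, 2034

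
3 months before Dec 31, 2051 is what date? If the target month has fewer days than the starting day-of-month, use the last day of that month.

Counting back 3 months from December 31, 2051.
month 12 − 3 = 9 → September 2051.
September 2051 has only 30 days and the start was day 31, so the date clamps to September 30, 2051.

September 30, 2051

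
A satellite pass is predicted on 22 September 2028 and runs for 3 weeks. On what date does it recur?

October 13, 2028

Advancing 3 weeks = 21 days from September 22, 2028.
September has 30 days, so 30 − 22 = 8 days remain after September 22, 2028; 21 − 8 = 13 left.
13 days into October 2028 → October 13, 2028.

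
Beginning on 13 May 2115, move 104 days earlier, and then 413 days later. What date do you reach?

Going back 104 days from May 13, 2115:
Going back 13 days from May 13, 2115 reaches the end of the previous month; 104 − 13 = 91 left.
April 2115 has 30 days: 91 − 30 = 61 left.
March 2115 has 31 days: 61 − 31 = 30 left.
February 2115 has 28 days (2115 is not a leap year): 30 − 28 = 2 left.
January 2115 has 31 days; 31 − 2 = 29 → January 29, 2115.
Advancing 413 days from January 29, 2115:
January has 31 days, so 31 − 29 = 2 days remain after January 29, 2115; 413 − 2 = 411 left.
February 2115 has 28 days (2115 is not a leap year): 411 − 28 = 383 left.
March 2115 has 31 days: 383 − 31 = 352 left.
April 2115 has 30 days: 352 − 30 = 322 left.
May 2115 has 31 days: 322 − 31 = 291 left.
June 2115 has 30 days: 291 − 30 = 261 left.
July 2115 has 31 days: 261 − 31 = 230 left.
August 2115 has 31 days: 230 − 31 = 199 left.
September 2115 has 30 days: 199 − 30 = 169 left.
October 2115 has 31 days: 169 − 31 = 138 left.
November 2115 has 30 days: 138 − 30 = 108 left.
December 2115 has 31 days: 108 − 31 = 77 left.
January 2116 has 31 days: 77 − 31 = 46 left.
February 2116 has 29 days (2116 is a leap year): 46 − 29 = 17 left.
17 days into March 2116 → March 17, 2116.

March 17, 2116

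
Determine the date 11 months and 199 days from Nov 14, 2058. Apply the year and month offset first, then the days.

Counting forward 11 months and 199 days from November 14, 2058: first the month/year part, then the days.
month 11 + 11 = 22, which is month 10 of year 2059 → October 2059.
Day 14 is valid in October, giving October 14, 2059.
Now add 199 days from October 14, 2059.
October has 31 days, so 31 − 14 = 17 days remain after October 14, 2059; 199 − 17 = 182 left.
November 2059 has 30 days: 182 − 30 = 152 left.
December 2059 has 31 days: 152 − 31 = 121 left.
January 2060 has 31 days: 121 − 31 = 90 left.
February 2060 has 29 days (2060 is a leap year): 90 − 29 = 61 left.
March 2060 has 31 days: 61 − 31 = 30 left.
30 days into April 2060 → April 30, 2060.

April 30, 2060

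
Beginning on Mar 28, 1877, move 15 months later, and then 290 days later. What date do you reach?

Counting forward 15 months from March 28, 1877:
month 3 + 15 = 18, which is month 6 of year 1878 → June 1878.
Day 28 is valid in June, giving June 28, 1878.
Adding 290 days from June 28, 1878:
June has 30 days, so 30 − 28 = 2 days remain after June 28, 1878; 290 − 2 = 288 left.
July 1878 has 31 days: 288 − 31 = 257 left.
August 1878 has 31 days: 257 − 31 = 226 left.
September 1878 has 30 days: 226 − 30 = 196 left.
October 1878 has 31 days: 196 − 31 = 165 left.
November 1878 has 30 days: 165 − 30 = 135 left.
December 1878 has 31 days: 135 − 31 = 104 left.
January 1879 has 31 days: 104 − 31 = 73 left.
February 1879 has 28 days (1879 is not a leap year): 73 − 28 = 45 left.
March 1879 has 31 days: 45 − 31 = 14 left.
14 days into April 1879 → April 14, 1879.

April 14, 1879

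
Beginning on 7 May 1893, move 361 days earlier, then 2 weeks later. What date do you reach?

Subtracting 361 days from May 7, 1893:
Going back 7 days from May 7, 1893 reaches the end of the previous month; 361 − 7 = 354 left.
April 1893 has 30 days: 354 − 30 = 324 left.
March 1893 has 31 days: 324 − 31 = 293 left.
February 1893 has 28 days (1893 is not a leap year): 293 − 28 = 265 left.
January 1893 has 31 days: 265 − 31 = 234 left.
December 1892 has 31 days: 234 − 31 = 203 left.
November 1892 has 30 days: 203 − 30 = 173 left.
October 1892 has 31 days: 173 − 31 = 142 left.
September 1892 has 30 days: 142 − 30 = 112 left.
August 1892 has 31 days: 112 − 31 = 81 left.
July 1892 has 31 days: 81 − 31 = 50 left.
June 1892 has 30 days: 50 − 30 = 20 left.
May 1892 has 31 days; 31 − 20 = 11 → May 11, 1892.
Counting forward 2 weeks (= 14 days) from May 11, 1892:
May has 31 days; 11 + 14 = 25, still in May.

May 25, 1892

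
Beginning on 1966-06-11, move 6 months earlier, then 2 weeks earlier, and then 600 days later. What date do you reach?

July 20, 1967

Subtracting 6 months from June 11, 1966:
month 6 − 6 = 0, which is month 12 of year 1965 → December 1965.
Day 11 is valid in December, giving December 11, 1965.
Subtracting 2 weeks (= 14 days) from December 11, 1965:
Going back 11 days from December 11, 1965 reaches the end of the previous month; 14 − 11 = 3 left.
November 1965 has 30 days; 30 − 3 = 27 → November 27, 1965.
Counting forward 600 days from November 27, 1965:
November has 30 days, so 30 − 27 = 3 days remain after November 27, 1965; 600 − 3 = 597 left.
December 1965 has 31 days: 597 − 31 = 566 left.
January 1966 has 31 days: 566 − 31 = 535 left.
February 1966 has 28 days (1966 is not a leap year): 535 − 28 = 507 left.
March 1966 has 31 days: 507 − 31 = 476 left.
April 1966 has 30 days: 476 − 30 = 446 left.
May 1966 has 31 days: 446 − 31 = 415 left.
June 1966 has 30 days: 415 − 30 = 385 left.
July 1966 has 31 days: 385 − 31 = 354 left.
August 1966 has 31 days: 354 − 31 = 323 left.
September 1966 has 30 days: 323 − 30 = 293 left.
October 1966 has 31 days: 293 − 31 = 262 left.
November 1966 has 30 days: 262 − 30 = 232 left.
December 1966 has 31 days: 232 − 31 = 201 left.
January 1967 has 31 days: 201 − 31 = 170 left.
February 1967 has 28 days (1967 is not a leap year): 170 − 28 = 142 left.
March 1967 has 31 days: 142 − 31 = 111 left.
April 1967 has 30 days: 111 − 30 = 81 left.
May 1967 has 31 days: 81 − 31 = 50 left.
June 1967 has 30 days: 50 − 30 = 20 left.
20 days into July 1967 → July 20, 1967.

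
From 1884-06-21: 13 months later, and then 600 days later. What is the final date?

Adding 13 months from June 21, 1884:
month 6 + 13 = 19, which is month 7 of year 1885 → July 1885.
Day 21 is valid in July, giving July 21, 1885.
Counting forward 600 days from July 21, 1885:
July has 31 days, so 31 − 21 = 10 days remain after July 21, 1885; 600 − 10 = 590 left.
August 1885 has 31 days: 590 − 31 = 559 left.
September 1885 has 30 days: 559 − 30 = 529 left.
October 1885 has 31 days: 529 − 31 = 498 left.
November 1885 has 30 days: 498 − 30 = 468 left.
December 1885 has 31 days: 468 − 31 = 437 left.
January 1886 has 31 days: 437 − 31 = 406 left.
February 1886 has 28 days (1886 is not a leap year): 406 − 28 = 378 left.
March 1886 has 31 days: 378 − 31 = 347 left.
April 1886 has 30 days: 347 − 30 = 317 left.
May 1886 has 31 days: 317 − 31 = 286 left.
June 1886 has 30 days: 286 − 30 = 256 left.
July 1886 has 31 days: 256 − 31 = 225 left.
August 1886 has 31 days: 225 − 31 = 194 left.
September 1886 has 30 days: 194 − 30 = 164 left.
October 1886 has 31 days: 164 − 31 = 133 left.
November 1886 has 30 days: 133 − 30 = 103 left.
December 1886 has 31 days: 103 − 31 = 72 left.
January 1887 has 31 days: 72 − 31 = 41 left.
February 1887 has 28 days (1887 is not a leap year): 41 − 28 = 13 left.
13 days into March 1887 → March 13, 1887.

March 13, 1887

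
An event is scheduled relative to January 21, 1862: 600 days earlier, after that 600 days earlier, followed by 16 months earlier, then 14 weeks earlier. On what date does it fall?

Going back 600 days from January 21, 1862:
Going back 21 days from January 21, 1862 reaches the end of the previous month; 600 − 21 = 579 left.
December 1861 has 31 days: 579 − 31 = 548 left.
November 1861 has 30 days: 548 − 30 = 518 left.
October 1861 has 31 days: 518 − 31 = 487 left.
September 1861 has 30 days: 487 − 30 = 457 left.
August 1861 has 31 days: 457 − 31 = 426 left.
July 1861 has 31 days: 426 − 31 = 395 left.
June 1861 has 30 days: 395 − 30 = 365 left.
May 1861 has 31 days: 365 − 31 = 334 left.
April 1861 has 30 days: 334 − 30 = 304 left.
March 1861 has 31 days: 304 − 31 = 273 left.
February 1861 has 28 days (1861 is not a leap year): 273 − 28 = 245 left.
January 1861 has 31 days: 245 − 31 = 214 left.
December 1860 has 31 days: 214 − 31 = 183 left.
November 1860 has 30 days: 183 − 30 = 153 left.
October 1860 has 31 days: 153 − 31 = 122 left.
September 1860 has 30 days: 122 − 30 = 92 left.
August 1860 has 31 days: 92 − 31 = 61 left.
July 1860 has 31 days: 61 − 31 = 30 left.
June 1860 has 30 days: 30 − 30 = 0 left.
May 1860 has 31 days; 31 − 0 = 31 → May 31, 1860.
Counting back 600 days from May 31, 1860:
Going back 31 days from May 31, 1860 reaches the end of the previous month; 600 − 31 = 569 left.
April 1860 has 30 days: 569 − 30 = 539 left.
March 1860 has 31 days: 539 − 31 = 508 left.
February 1860 has 29 days (1860 is a leap year): 508 − 29 = 479 left.
January 1860 has 31 days: 479 − 31 = 448 left.
December 1859 has 31 days: 448 − 31 = 417 left.
November 1859 has 30 days: 417 − 30 = 387 left.
October 1859 has 31 days: 387 − 31 = 356 left.
September 1859 has 30 days: 356 − 30 = 326 left.
August 1859 has 31 days: 326 − 31 = 295 left.
July 1859 has 31 days: 295 − 31 = 264 left.
June 1859 has 30 days: 264 − 30 = 234 left.
May 1859 has 31 days: 234 − 31 = 203 left.
April 1859 has 30 days: 203 − 30 = 173 left.
March 1859 has 31 days: 173 − 31 = 142 left.
February 1859 has 28 days (1859 is not a leap year): 142 − 28 = 114 left.
January 1859 has 31 days: 114 − 31 = 83 left.
December 1858 has 31 days: 83 − 31 = 52 left.
November 1858 has 30 days: 52 − 30 = 22 left.
October 1858 has 31 days; 31 − 22 = 9 → October 9, 1858.
Going back 16 months from October 9, 1858:
month 10 − 16 = -6, which is month 6 of year 1857 → June 1857.
Day 9 is valid in June, giving June 9, 1857.
Counting back 14 weeks (= 98 days) from June 9, 1857:
Going back 9 days from June 9, 1857 reaches the end of the previous month; 98 − 9 = 89 left.
May 1857 has 31 days: 89 − 31 = 58 left.
April 1857 has 30 days: 58 − 30 = 28 left.
March 1857 has 31 days; 31 − 28 = 3 → March 3, 1857.

March 3, 1857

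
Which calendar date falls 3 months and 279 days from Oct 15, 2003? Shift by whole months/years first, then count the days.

Counting forward 3 months and 279 days from October 15, 2003: first the month/year part, then the days.
month 10 + 3 = 13, which is month 1 of year 2004 → January 2004.
Day 15 is valid in January, giving January 15, 2004.
Now add 279 days from January 15, 2004.
January has 31 days, so 31 − 15 = 16 days remain after January 15, 2004; 279 − 16 = 263 left.
February 2004 has 29 days (2004 is a leap year): 263 − 29 = 234 left.
March 2004 has 31 days: 234 − 31 = 203 left.
April 2004 has 30 days: 203 − 30 = 173 left.
May 2004 has 31 days: 173 − 31 = 142 left.
June 2004 has 30 days: 142 − 30 = 112 left.
July 2004 has 31 days: 112 − 31 = 81 left.
August 2004 has 31 days: 81 − 31 = 50 left.
September 2004 has 30 days: 50 − 30 = 20 left.
20 days into October 2004 → October 20, 2004.

October 20, 2004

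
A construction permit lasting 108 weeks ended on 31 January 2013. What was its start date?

January 6, 2011

Counting back 108 weeks = 756 days from January 31, 2013.
Going back 31 days from January 31, 2013 reaches the end of the previous month; 756 − 31 = 725 left.
December 2012 has 31 days: 725 − 31 = 694 left.
November 2012 has 30 days: 694 − 30 = 664 left.
October 2012 has 31 days: 664 − 31 = 633 left.
September 2012 has 30 days: 633 − 30 = 603 left.
August 2012 has 31 days: 603 − 31 = 572 left.
July 2012 has 31 days: 572 − 31 = 541 left.
June 2012 has 30 days: 541 − 30 = 511 left.
May 2012 has 31 days: 511 − 31 = 480 left.
April 2012 has 30 days: 480 − 30 = 450 left.
March 2012 has 31 days: 450 − 31 = 419 left.
February 2012 has 29 days (2012 is a leap year): 419 − 29 = 390 left.
January 2012 has 31 days: 390 − 31 = 359 left.
December 2011 has 31 days: 359 − 31 = 328 left.
November 2011 has 30 days: 328 − 30 = 298 left.
October 2011 has 31 days: 298 − 31 = 267 left.
September 2011 has 30 days: 267 − 30 = 237 left.
August 2011 has 31 days: 237 − 31 = 206 left.
July 2011 has 31 days: 206 − 31 = 175 left.
June 2011 has 30 days: 175 − 30 = 145 left.
May 2011 has 31 days: 145 − 31 = 114 left.
April 2011 has 30 days: 114 − 30 = 84 left.
March 2011 has 31 days: 84 − 31 = 53 left.
February 2011 has 28 days (2011 is not a leap year): 53 − 28 = 25 left.
January 2011 has 31 days; 31 − 25 = 6 → January 6, 2011.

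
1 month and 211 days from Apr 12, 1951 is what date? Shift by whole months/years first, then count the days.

Counting forward 1 month and 211 days from April 12, 1951: first the month/year part, then the days.
month 4 + 1 = 5 → May 1951.
Day 12 is valid in May, giving May 12, 1951.
Now add 211 days from May 12, 1951.
May has 31 days, so 31 − 12 = 19 days remain after May 12, 1951; 211 − 19 = 192 left.
June 1951 has 30 days: 192 − 30 = 162 left.
July 1951 has 31 days: 162 − 31 = 131 left.
August 1951 has 31 days: 131 − 31 = 100 left.
September 1951 has 30 days: 100 − 30 = 70 left.
October 1951 has 31 days: 70 − 31 = 39 left.
November 1951 has 30 days: 39 − 30 = 9 left.
9 days into December 1951 → December 9, 1951.

December 9, 1951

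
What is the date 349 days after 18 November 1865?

Advancing 349 days from November 18, 1865.
November has 30 days, so 30 − 18 = 12 days remain after November 18, 1865; 349 − 12 = 337 left.
December 1865 has 31 days: 337 − 31 = 306 left.
January 1866 has 31 days: 306 − 31 = 275 left.
February 1866 has 28 days (1866 is not a leap year): 275 − 28 = 247 left.
March 1866 has 31 days: 247 − 31 = 216 left.
April 1866 has 30 days: 216 − 30 = 186 left.
May 1866 has 31 days: 186 − 31 = 155 left.
June 1866 has 30 days: 155 − 30 = 125 left.
July 1866 has 31 days: 125 − 31 = 94 left.
August 1866 has 31 days: 94 − 31 = 63 left.
September 1866 has 30 days: 63 − 30 = 33 left.
October 1866 has 31 days: 33 − 31 = 2 left.
2 days into November 1866 → November 2, 1866.

November 2, 1866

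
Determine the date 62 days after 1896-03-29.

May 30, 1896

Advancing 62 days from March 29, 1896.
March has 31 days, so 31 − 29 = 2 days remain after March 29, 1896; 62 − 2 = 60 left.
April 1896 has 30 days: 60 − 30 = 30 left.
30 days into May 1896 → May 30, 1896.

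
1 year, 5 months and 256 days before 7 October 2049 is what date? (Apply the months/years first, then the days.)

Subtracting 1 year, 5 months and 256 days from October 7, 2049: first the month/year part, then the days.
-1 year → 2048; month 10 − 5 = 5 → May 2048.
Day 7 is valid in May, giving May 7, 2048.
Now subtract 256 days from May 7, 2048.
Going back 7 days from May 7, 2048 reaches the end of the previous month; 256 − 7 = 249 left.
April 2048 has 30 days: 249 − 30 = 219 left.
March 2048 has 31 days: 219 − 31 = 188 left.
February 2048 has 29 days (2048 is a leap year): 188 − 29 = 159 left.
January 2048 has 31 days: 159 − 31 = 128 left.
December 2047 has 31 days: 128 − 31 = 97 left.
November 2047 has 30 days: 97 − 30 = 67 left.
October 2047 has 31 days: 67 − 31 = 36 left.
September 2047 has 30 days: 36 − 30 = 6 left.
August 2047 has 31 days; 31 − 6 = 25 → August 25, 2047.

August 25, 2047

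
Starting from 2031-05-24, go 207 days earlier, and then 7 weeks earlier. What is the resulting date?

September 10, 2030

Counting back 207 days from May 24, 2031:
Going back 24 days from May 24, 2031 reaches the end of the previous month; 207 − 24 = 183 left.
April 2031 has 30 days: 183 − 30 = 153 left.
March 2031 has 31 days: 153 − 31 = 122 left.
February 2031 has 28 days (2031 is not a leap year): 122 − 28 = 94 left.
January 2031 has 31 days: 94 − 31 = 63 left.
December 2030 has 31 days: 63 − 31 = 32 left.
November 2030 has 30 days: 32 − 30 = 2 left.
October 2030 has 31 days; 31 − 2 = 29 → October 29, 2030.
Counting back 7 weeks (= 49 days) from October 29, 2030:
Going back 29 days from October 29, 2030 reaches the end of the previous month; 49 − 29 = 20 left.
September 2030 has 30 days; 30 − 20 = 10 → September 10, 2030.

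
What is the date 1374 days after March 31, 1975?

January 3, 1979

Advancing 1374 days from March 31, 1975.
March has 31 days, so 31 − 31 = 0 days remain after March 31, 1975; 1374 − 0 = 1374 left.
April 1975 has 30 days: 1374 − 30 = 1344 left.
May 1975 has 31 days: 1344 − 31 = 1313 left.
June 1975 has 30 days: 1313 − 30 = 1283 left.
July 1975 has 31 days: 1283 − 31 = 1252 left.
August 1975 has 31 days: 1252 − 31 = 1221 left.
September 1975 has 30 days: 1221 − 30 = 1191 left.
October 1975 has 31 days: 1191 − 31 = 1160 left.
November 1975 has 30 days: 1160 − 30 = 1130 left.
December 1975 has 31 days: 1130 − 31 = 1099 left.
January 1976 has 31 days: 1099 − 31 = 1068 left.
February 1976 has 29 days (1976 is a leap year): 1068 − 29 = 1039 left.
March 1976 has 31 days: 1039 − 31 = 1008 left.
April 1976 has 30 days: 1008 − 30 = 978 left.
May 1976 has 31 days: 978 − 31 = 947 left.
June 1976 has 30 days: 947 − 30 = 917 left.
July 1976 has 31 days: 917 − 31 = 886 left.
August 1976 has 31 days: 886 − 31 = 855 left.
September 1976 has 30 days: 855 − 30 = 825 left.
October 1976 has 31 days: 825 − 31 = 794 left.
November 1976 has 30 days: 794 − 30 = 764 left.
December 1976 has 31 days: 764 − 31 = 733 left.
January 1977 has 31 days: 733 − 31 = 702 left.
February 1977 has 28 days (1977 is not a leap year): 702 − 28 = 674 left.
March 1977 has 31 days: 674 − 31 = 643 left.
April 1977 has 30 days: 643 − 30 = 613 left.
May 1977 has 31 days: 613 − 31 = 582 left.
June 1977 has 30 days: 582 − 30 = 552 left.
July 1977 has 31 days: 552 − 31 = 521 left.
August 1977 has 31 days: 521 − 31 = 490 left.
September 1977 has 30 days: 490 − 30 = 460 left.
October 1977 has 31 days: 460 − 31 = 429 left.
November 1977 has 30 days: 429 − 30 = 399 left.
December 1977 has 31 days: 399 − 31 = 368 left.
January 1978 has 31 days: 368 − 31 = 337 left.
February 1978 has 28 days (1978 is not a leap year): 337 − 28 = 309 left.
March 1978 has 31 days: 309 − 31 = 278 left.
April 1978 has 30 days: 278 − 30 = 248 left.
May 1978 has 31 days: 248 − 31 = 217 left.
June 1978 has 30 days: 217 − 30 = 187 left.
July 1978 has 31 days: 187 − 31 = 156 left.
August 1978 has 31 days: 156 − 31 = 125 left.
September 1978 has 30 days: 125 − 30 = 95 left.
October 1978 has 31 days: 95 − 31 = 64 left.
November 1978 has 30 days: 64 − 30 = 34 left.
December 1978 has 31 days: 34 − 31 = 3 left.
3 days into January 1979 → January 3, 1979.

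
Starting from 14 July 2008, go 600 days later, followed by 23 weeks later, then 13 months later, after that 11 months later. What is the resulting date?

Counting forward 600 days from July 14, 2008:
July has 31 days, so 31 − 14 = 17 days remain after July 14, 2008; 600 − 17 = 583 left.
August 2008 has 31 days: 583 − 31 = 552 left.
September 2008 has 30 days: 552 − 30 = 522 left.
October 2008 has 31 days: 522 − 31 = 491 left.
November 2008 has 30 days: 491 − 30 = 461 left.
December 2008 has 31 days: 461 − 31 = 430 left.
January 2009 has 31 days: 430 − 31 = 399 left.
February 2009 has 28 days (2009 is not a leap year): 399 − 28 = 371 left.
March 2009 has 31 days: 371 − 31 = 340 left.
April 2009 has 30 days: 340 − 30 = 310 left.
May 2009 has 31 days: 310 − 31 = 279 left.
June 2009 has 30 days: 279 − 30 = 249 left.
July 2009 has 31 days: 249 − 31 = 218 left.
August 2009 has 31 days: 218 − 31 = 187 left.
September 2009 has 30 days: 187 − 30 = 157 left.
October 2009 has 31 days: 157 − 31 = 126 left.
November 2009 has 30 days: 126 − 30 = 96 left.
December 2009 has 31 days: 96 − 31 = 65 left.
January 2010 has 31 days: 65 − 31 = 34 left.
February 2010 has 28 days (2010 is not a leap year): 34 − 28 = 6 left.
6 days into March 2010 → March 6, 2010.
Counting forward 23 weeks (= 161 days) from March 6, 2010:
March has 31 days, so 31 − 6 = 25 days remain after March 6, 2010; 161 − 25 = 136 left.
April 2010 has 30 days: 136 − 30 = 106 left.
May 2010 has 31 days: 106 − 31 = 75 left.
June 2010 has 30 days: 75 − 30 = 45 left.
July 2010 has 31 days: 45 − 31 = 14 left.
14 days into August 2010 → August 14, 2010.
Adding 13 months from August 14, 2010:
month 8 + 13 = 21, which is month 9 of year 2011 → September 2011.
Day 14 is valid in September, giving September 14, 2011.
Adding 11 months from September 14, 2011:
month 9 + 11 = 20, which is month 8 of year 2012 → August 2012.
Day 14 is valid in August, giving August 14, 2012.

August 14, 2012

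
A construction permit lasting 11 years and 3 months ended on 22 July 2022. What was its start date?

April 22, 2011

Going back 11 years and 3 months from July 22, 2022.
-11 years → 2011; month 7 − 3 = 4 → April 2011.
Day 22 is valid in April, giving April 22, 2011.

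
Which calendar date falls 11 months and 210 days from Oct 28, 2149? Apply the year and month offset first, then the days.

Counting forward 11 months and 210 days from October 28, 2149: first the month/year part, then the days.
month 10 + 11 = 21, which is month 9 of year 2150 → September 2150.
Day 28 is valid in September, giving September 28, 2150.
Now add 210 days from September 28, 2150.
September has 30 days, so 30 − 28 = 2 days remain after September 28, 2150; 210 − 2 = 208 left.
October 2150 has 31 days: 208 − 31 = 177 left.
November 2150 has 30 days: 177 − 30 = 147 left.
December 2150 has 31 days: 147 − 31 = 116 left.
January 2151 has 31 days: 116 − 31 = 85 left.
February 2151 has 28 days (2151 is not a leap year): 85 − 28 = 57 left.
March 2151 has 31 days: 57 − 31 = 26 left.
26 days into April 2151 → April 26, 2151.

April 26, 2151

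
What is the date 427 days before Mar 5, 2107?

Subtracting 427 days from March 5, 2107.
Going back 5 days from March 5, 2107 reaches the end of the previous month; 427 − 5 = 422 left.
February 2107 has 28 days (2107 is not a leap year): 422 − 28 = 394 left.
January 2107 has 31 days: 394 − 31 = 363 left.
December 2106 has 31 days: 363 − 31 = 332 left.
November 2106 has 30 days: 332 − 30 = 302 left.
October 2106 has 31 days: 302 − 31 = 271 left.
September 2106 has 30 days: 271 − 30 = 241 left.
August 2106 has 31 days: 241 − 31 = 210 left.
July 2106 has 31 days: 210 − 31 = 179 left.
June 2106 has 30 days: 179 − 30 = 149 left.
May 2106 has 31 days: 149 − 31 = 118 left.
April 2106 has 30 days: 118 − 30 = 88 left.
March 2106 has 31 days: 88 − 31 = 57 left.
February 2106 has 28 days (2106 is not a leap year): 57 − 28 = 29 left.
January 2106 has 31 days; 31 − 29 = 2 → January 2, 2106.

January 2, 2106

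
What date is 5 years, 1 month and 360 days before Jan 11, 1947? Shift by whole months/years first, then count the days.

December 16, 1940

Subtracting 5 years, 1 month and 360 days from January 11, 1947: first the month/year part, then the days.
-5 years → 1942; month 1 − 1 = 0, which is month 12 of year 1941 → December 1941.
Day 11 is valid in December, giving December 11, 1941.
Now subtract 360 days from December 11, 1941.
Going back 11 days from December 11, 1941 reaches the end of the previous month; 360 − 11 = 349 left.
November 1941 has 30 days: 349 − 30 = 319 left.
October 1941 has 31 days: 319 − 31 = 288 left.
September 1941 has 30 days: 288 − 30 = 258 left.
August 1941 has 31 days: 258 − 31 = 227 left.
July 1941 has 31 days: 227 − 31 = 196 left.
June 1941 has 30 days: 196 − 30 = 166 left.
May 1941 has 31 days: 166 − 31 = 135 left.
April 1941 has 30 days: 135 − 30 = 105 left.
March 1941 has 31 days: 105 − 31 = 74 left.
February 1941 has 28 days (1941 is not a leap year): 74 − 28 = 46 left.
January 1941 has 31 days: 46 − 31 = 15 left.
December 1940 has 31 days; 31 − 15 = 16 → December 16, 1940.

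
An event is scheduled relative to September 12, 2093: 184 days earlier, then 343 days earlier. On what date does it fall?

April 3, 2092

Counting back 184 days from September 12, 2093:
Going back 12 days from September 12, 2093 reaches the end of the previous month; 184 − 12 = 172 left.
August 2093 has 31 days: 172 − 31 = 141 left.
July 2093 has 31 days: 141 − 31 = 110 left.
June 2093 has 30 days: 110 − 30 = 80 left.
May 2093 has 31 days: 80 − 31 = 49 left.
April 2093 has 30 days: 49 − 30 = 19 left.
March 2093 has 31 days; 31 − 19 = 12 → March 12, 2093.
Subtracting 343 days from March 12, 2093:
Going back 12 days from March 12, 2093 reaches the end of the previous month; 343 − 12 = 331 left.
February 2093 has 28 days (2093 is not a leap year): 331 − 28 = 303 left.
January 2093 has 31 days: 303 − 31 = 272 left.
December 2092 has 31 days: 272 − 31 = 241 left.
November 2092 has 30 days: 241 − 30 = 211 left.
October 2092 has 31 days: 211 − 31 = 180 left.
September 2092 has 30 days: 180 − 30 = 150 left.
August 2092 has 31 days: 150 − 31 = 119 left.
July 2092 has 31 days: 119 − 31 = 88 left.
June 2092 has 30 days: 88 − 30 = 58 left.
May 2092 has 31 days: 58 − 31 = 27 left.
April 2092 has 30 days; 30 − 27 = 3 → April 3, 2092.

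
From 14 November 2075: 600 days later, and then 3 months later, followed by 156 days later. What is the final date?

March 11, 2078

Advancing 600 days from November 14, 2075:
November has 30 days, so 30 − 14 = 16 days remain after November 14, 2075; 600 − 16 = 584 left.
December 2075 has 31 days: 584 − 31 = 553 left.
January 2076 has 31 days: 553 − 31 = 522 left.
February 2076 has 29 days (2076 is a leap year): 522 − 29 = 493 left.
March 2076 has 31 days: 493 − 31 = 462 left.
April 2076 has 30 days: 462 − 30 = 432 left.
May 2076 has 31 days: 432 − 31 = 401 left.
June 2076 has 30 days: 401 − 30 = 371 left.
July 2076 has 31 days: 371 − 31 = 340 left.
August 2076 has 31 days: 340 − 31 = 309 left.
September 2076 has 30 days: 309 − 30 = 279 left.
October 2076 has 31 days: 279 − 31 = 248 left.
November 2076 has 30 days: 248 − 30 = 218 left.
December 2076 has 31 days: 218 − 31 = 187 left.
January 2077 has 31 days: 187 − 31 = 156 left.
February 2077 has 28 days (2077 is not a leap year): 156 − 28 = 128 left.
March 2077 has 31 days: 128 − 31 = 97 left.
April 2077 has 30 days: 97 − 30 = 67 left.
May 2077 has 31 days: 67 − 31 = 36 left.
June 2077 has 30 days: 36 − 30 = 6 left.
6 days into July 2077 → July 6, 2077.
Advancing 3 months from July 6, 2077:
month 7 + 3 = 10 → October 2077.
Day 6 is valid in October, giving October 6, 2077.
Advancing 156 days from October 6, 2077:
October has 31 days, so 31 − 6 = 25 days remain after October 6, 2077; 156 − 25 = 131 left.
November 2077 has 30 days: 131 − 30 = 101 left.
December 2077 has 31 days: 101 − 31 = 70 left.
January 2078 has 31 days: 70 − 31 = 39 left.
February 2078 has 28 days (2078 is not a leap year): 39 − 28 = 11 left.
11 days into March 2078 → March 11, 2078.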